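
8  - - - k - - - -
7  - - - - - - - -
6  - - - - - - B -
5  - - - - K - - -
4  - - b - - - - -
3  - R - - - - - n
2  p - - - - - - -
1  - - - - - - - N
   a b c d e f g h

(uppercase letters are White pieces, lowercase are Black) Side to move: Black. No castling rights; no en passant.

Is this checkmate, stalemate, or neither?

neither

Black to move; black king on d8.
In check: no.
Legal moves for Black include: Kc8, Ke7, Kd7, Kc7, Bg8, Bf7, Be6, Ba6, Bd5, Bb5, Bd3, Bxb3, Be2, Bf1, Ng5, Nf4, Nf2, Ng1, ... (list truncated; more exist).
Black has legal moves and is not in check → neither.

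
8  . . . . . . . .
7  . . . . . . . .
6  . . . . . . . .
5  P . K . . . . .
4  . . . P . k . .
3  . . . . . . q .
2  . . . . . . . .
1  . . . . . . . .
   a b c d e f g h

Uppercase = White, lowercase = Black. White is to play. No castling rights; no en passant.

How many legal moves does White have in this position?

9

White to move; king on c5.
In check: no.
Legal moves: Kd6, Kc6, Kb6, Kd5, Kb5, Kc4, Kb4, a6, d5.
Count: 9.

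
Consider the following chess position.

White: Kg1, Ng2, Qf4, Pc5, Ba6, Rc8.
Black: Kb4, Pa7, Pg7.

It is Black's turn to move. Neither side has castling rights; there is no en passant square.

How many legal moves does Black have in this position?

Black to move; king on b4.
In check: yes, from the white queen on f4.
Legal moves: Ka5, Kc3, Kb3, Ka3.
Count: 4.

4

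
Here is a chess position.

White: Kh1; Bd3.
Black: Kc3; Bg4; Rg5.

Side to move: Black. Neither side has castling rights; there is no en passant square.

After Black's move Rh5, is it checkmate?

no

After Rh5: white king on h1; in check: yes, from the black rook on h5.
White has 2 legal replies: Kg2, Kg1.
In check but a legal move exists → not checkmate.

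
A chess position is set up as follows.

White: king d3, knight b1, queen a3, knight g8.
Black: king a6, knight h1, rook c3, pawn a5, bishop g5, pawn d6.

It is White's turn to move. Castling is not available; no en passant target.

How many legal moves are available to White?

6

White to move; king on d3.
In check: yes, from the black rook on c3.
Legal moves: Ke4, Kd4, Kxc3, Ke2, Qxc3, Nxc3.
Count: 6.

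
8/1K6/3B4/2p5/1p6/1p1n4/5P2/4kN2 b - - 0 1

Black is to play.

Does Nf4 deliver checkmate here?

no

After Nf4: white king on b7; in check: no.
White is not in check, so this cannot be checkmate.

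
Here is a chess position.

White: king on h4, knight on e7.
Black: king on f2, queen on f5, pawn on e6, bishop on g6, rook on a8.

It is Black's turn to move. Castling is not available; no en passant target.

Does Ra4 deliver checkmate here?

yes

After Ra4: white king on h4; in check: yes, from the black rook on a4.
King squares — g3: attacked by Kf2; h3: attacked by Qf5; g4: attacked by Ra4; g5: attacked by Qf5; h5: attacked by Qf5.
White has no legal moves → checkmate.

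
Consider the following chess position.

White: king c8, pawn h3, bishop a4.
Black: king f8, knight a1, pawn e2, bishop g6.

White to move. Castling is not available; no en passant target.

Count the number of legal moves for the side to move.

White to move; king on c8.
In check: no.
Legal moves: Kd8, Kb8, Kd7, Kc7, Kb7, Be8, Bd7, Bc6, Bb5, Bb3, Bc2, Bd1, h4.
Count: 13.

13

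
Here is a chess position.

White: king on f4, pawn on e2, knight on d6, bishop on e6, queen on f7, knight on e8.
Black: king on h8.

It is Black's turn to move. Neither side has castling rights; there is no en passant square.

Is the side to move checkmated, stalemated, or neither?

Black to move; black king on h8.
In check: no.
King squares — g7: attacked by Qf7; h7: attacked by Qf7; g8: attacked by Qf7.
Legal moves for Black: none.
Not in check and no legal moves → stalemate.

stalemate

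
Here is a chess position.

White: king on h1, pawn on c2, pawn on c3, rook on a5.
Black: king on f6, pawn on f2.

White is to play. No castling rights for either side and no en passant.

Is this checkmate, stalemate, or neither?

neither

White to move; white king on h1.
In check: no.
Legal moves for White: Ra8, Ra7, Ra6+, Rh5, Rg5, Rf5+, Re5, Rd5, Rc5, Rb5, Ra4, Ra3, Ra2, Ra1, Kh2, Kg2, c4.
White has 17 legal moves and is not in check → neither.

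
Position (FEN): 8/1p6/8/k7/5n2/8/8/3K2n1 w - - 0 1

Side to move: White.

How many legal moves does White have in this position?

4

White to move; king on d1.
In check: no.
Legal moves: Kd2, Kc2, Ke1, Kc1.
Count: 4.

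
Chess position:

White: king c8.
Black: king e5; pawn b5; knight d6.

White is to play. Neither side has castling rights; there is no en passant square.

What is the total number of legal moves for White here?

4

White to move; king on c8.
In check: yes, from the black knight on d6.
Legal moves: Kd8, Kb8, Kd7, Kc7.
Count: 4.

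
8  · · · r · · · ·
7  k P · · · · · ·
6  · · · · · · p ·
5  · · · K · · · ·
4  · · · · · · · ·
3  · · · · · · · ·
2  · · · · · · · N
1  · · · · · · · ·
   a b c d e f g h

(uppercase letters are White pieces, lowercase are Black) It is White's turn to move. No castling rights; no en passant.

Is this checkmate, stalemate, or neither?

neither

White to move; white king on d5.
In check: yes, from the black rook on d8.
Legal moves for White: Ke6, Kc6, Ke5, Kc5, Ke4, Kc4.
White is in check but has 6 legal moves → neither.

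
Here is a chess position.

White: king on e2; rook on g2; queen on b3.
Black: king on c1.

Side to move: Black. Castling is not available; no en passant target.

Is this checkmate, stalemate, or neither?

stalemate

Black to move; black king on c1.
In check: no.
King squares — b1: attacked by Qb3; d1: attacked by Ke2; b2: attacked by Qb3; c2: attacked by Qb3; d2: attacked by Ke2.
Legal moves for Black: none.
Not in check and no legal moves → stalemate.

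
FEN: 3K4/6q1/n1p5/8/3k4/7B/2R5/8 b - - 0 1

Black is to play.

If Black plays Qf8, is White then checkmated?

After Qf8: white king on d8; in check: yes, from the black queen on f8.
White has 1 legal reply: Kd7.
In check but a legal move exists → not checkmate.

no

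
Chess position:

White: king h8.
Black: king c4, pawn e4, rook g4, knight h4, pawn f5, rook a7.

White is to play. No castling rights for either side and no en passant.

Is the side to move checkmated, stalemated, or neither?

stalemate

White to move; white king on h8.
In check: no.
King squares — g7: attacked by Rg4; h7: attacked by Ra7; g8: attacked by Rg4.
Legal moves for White: none.
Not in check and no legal moves → stalemate.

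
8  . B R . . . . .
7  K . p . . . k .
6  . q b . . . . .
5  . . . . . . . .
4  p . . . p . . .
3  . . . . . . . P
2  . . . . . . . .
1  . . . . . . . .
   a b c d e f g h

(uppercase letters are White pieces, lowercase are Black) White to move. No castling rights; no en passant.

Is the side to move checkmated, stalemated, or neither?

White to move; white king on a7.
In check: yes, from the black queen on b6.
King squares — a6: attacked by Qb6; b6: attacked by Pc7; b7: attacked by Qb6; a8: attacked by Bc6; b8: own bishop.
Legal moves for White: none.
In check with no legal moves → checkmate.

checkmate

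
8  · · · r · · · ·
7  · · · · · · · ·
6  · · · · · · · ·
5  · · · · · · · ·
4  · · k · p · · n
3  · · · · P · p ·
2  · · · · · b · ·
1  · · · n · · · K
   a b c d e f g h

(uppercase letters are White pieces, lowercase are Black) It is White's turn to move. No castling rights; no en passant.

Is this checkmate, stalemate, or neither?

stalemate

White to move; white king on h1.
In check: no.
King squares — g1: attacked by Bf2; g2: attacked by Nh4; h2: attacked by Pg3.
Legal moves for White: none.
Not in check and no legal moves → stalemate.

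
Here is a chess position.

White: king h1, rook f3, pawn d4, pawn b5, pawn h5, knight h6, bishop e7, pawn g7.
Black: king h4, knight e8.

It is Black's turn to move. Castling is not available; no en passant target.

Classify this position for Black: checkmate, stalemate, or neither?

neither

Black to move; black king on h4.
In check: yes, from the white bishop on e7.
King squares — g3: attacked by Rf3; h3: attacked by Rf3; g4: attacked by Nh6; g5: attacked by Be7; h5: available.
Legal moves for Black: Kxh5, Nf6.
Black is in check but has 2 legal moves → neither.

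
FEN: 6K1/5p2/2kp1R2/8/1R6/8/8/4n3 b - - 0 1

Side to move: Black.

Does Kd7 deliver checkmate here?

no

After Kd7: white king on g8; in check: no.
White is not in check, so this cannot be checkmate.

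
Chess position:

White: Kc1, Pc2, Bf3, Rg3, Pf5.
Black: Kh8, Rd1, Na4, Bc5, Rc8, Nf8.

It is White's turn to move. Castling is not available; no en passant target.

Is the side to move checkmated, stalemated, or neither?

neither

White to move; white king on c1.
In check: yes, from the black rook on d1.
King squares — b1: attacked by Rd1; d1: available; b2: attacked by Na4; c2: own pawn; d2: attacked by Rd1.
Legal moves for White: Kxd1, Bxd1.
White is in check but has 2 legal moves → neither.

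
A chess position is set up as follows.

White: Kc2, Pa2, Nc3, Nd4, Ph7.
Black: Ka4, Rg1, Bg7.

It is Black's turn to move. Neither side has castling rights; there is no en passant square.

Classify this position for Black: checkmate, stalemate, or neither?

neither

Black to move; black king on a4.
In check: yes, from the white knight on c3.
King squares — a3: available; b3: attacked by Pa2; b4: available; a5: available; b5: attacked by Nc3.
Legal moves for Black: Ka5, Kb4, Ka3.
Black is in check but has 3 legal moves → neither.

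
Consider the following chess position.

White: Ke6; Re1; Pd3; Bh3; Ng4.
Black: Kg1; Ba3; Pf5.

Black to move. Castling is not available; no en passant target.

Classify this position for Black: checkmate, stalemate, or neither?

Black to move; black king on g1.
In check: yes, from the white rook on e1.
King squares — f1: attacked by Re1; h1: attacked by Re1; f2: attacked by Ng4; g2: attacked by Bh3; h2: attacked by Ng4.
Legal moves for Black: none.
In check with no legal moves → checkmate.

checkmate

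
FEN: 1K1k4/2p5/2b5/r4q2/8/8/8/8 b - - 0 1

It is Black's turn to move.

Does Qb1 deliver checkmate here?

After Qb1: white king on b8; in check: yes, from the black queen on b1.
King squares — a7: attacked by Ra5; b7: attacked by Qb1; c7: attacked by Kd8; a8: attacked by Ra5; c8: attacked by Kd8.
White has no legal moves → checkmate.

yes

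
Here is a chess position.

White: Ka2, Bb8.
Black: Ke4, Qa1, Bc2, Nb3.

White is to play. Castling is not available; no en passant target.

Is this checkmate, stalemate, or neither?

checkmate

White to move; white king on a2.
In check: yes, from the black queen on a1.
King squares — a1: attacked by Nb3; b1: attacked by Qa1; b2: attacked by Qa1; a3: attacked by Qa1; b3: attacked by Bc2.
Legal moves for White: none.
In check with no legal moves → checkmate.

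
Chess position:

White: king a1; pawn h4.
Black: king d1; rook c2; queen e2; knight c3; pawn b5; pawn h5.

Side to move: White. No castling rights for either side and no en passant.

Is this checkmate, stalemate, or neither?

stalemate

White to move; white king on a1.
In check: no.
King squares — b1: attacked by Nc3; a2: attacked by Rc2; b2: attacked by Rc2.
Legal moves for White: none.
Not in check and no legal moves → stalemate.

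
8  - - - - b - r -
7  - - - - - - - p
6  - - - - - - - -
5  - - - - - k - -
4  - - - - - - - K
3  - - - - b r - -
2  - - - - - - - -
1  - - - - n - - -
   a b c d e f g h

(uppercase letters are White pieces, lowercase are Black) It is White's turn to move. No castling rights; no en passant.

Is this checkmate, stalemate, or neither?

White to move; white king on h4.
In check: no.
King squares — g3: attacked by Rf3; h3: attacked by Rf3; g4: attacked by Kf5; g5: attacked by Be3; h5: attacked by Be8.
Legal moves for White: none.
Not in check and no legal moves → stalemate.

stalemate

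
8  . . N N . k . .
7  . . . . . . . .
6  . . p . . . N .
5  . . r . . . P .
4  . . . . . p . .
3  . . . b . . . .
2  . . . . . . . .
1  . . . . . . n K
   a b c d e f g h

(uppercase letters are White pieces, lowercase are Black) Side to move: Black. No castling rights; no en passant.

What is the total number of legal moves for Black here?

Black to move; king on f8.
In check: yes, from the white knight on g6.
Legal moves: Kg8, Ke8, Kg7, Bxg6.
Count: 4.

4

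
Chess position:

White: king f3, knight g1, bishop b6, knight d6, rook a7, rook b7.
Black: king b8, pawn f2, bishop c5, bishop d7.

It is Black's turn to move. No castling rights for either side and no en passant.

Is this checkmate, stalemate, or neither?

checkmate

Black to move; black king on b8.
In check: yes, from the white rook on b7.
King squares — a7: attacked by Bb6; b7: attacked by Nd6; c7: attacked by Bb6; a8: attacked by Ra7; c8: attacked by Nd6.
Legal moves for Black: none.
In check with no legal moves → checkmate.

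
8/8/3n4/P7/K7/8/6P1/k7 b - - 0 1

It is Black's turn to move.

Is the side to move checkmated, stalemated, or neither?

neither

Black to move; black king on a1.
In check: no.
Legal moves for Black: Ne8, Nc8, Nf7, Nb7, Nf5, Nb5, Ne4, Nc4, Kb2, Ka2, Kb1.
Black has 11 legal moves and is not in check → neither.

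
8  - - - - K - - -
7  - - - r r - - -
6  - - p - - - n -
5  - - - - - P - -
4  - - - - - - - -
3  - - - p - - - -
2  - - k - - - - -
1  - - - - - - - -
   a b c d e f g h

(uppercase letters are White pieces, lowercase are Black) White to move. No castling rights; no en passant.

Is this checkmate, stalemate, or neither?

White to move; white king on e8.
In check: yes, from the black rook on e7.
King squares — d7: attacked by Re7; e7: attacked by Ng6; f7: attacked by Re7; d8: attacked by Rd7; f8: attacked by Ng6.
Legal moves for White: none.
In check with no legal moves → checkmate.

checkmate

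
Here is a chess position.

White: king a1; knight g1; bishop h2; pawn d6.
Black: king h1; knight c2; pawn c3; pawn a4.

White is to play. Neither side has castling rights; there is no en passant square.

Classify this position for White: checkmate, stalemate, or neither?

White to move; white king on a1.
In check: yes, from the black knight on c2.
Legal moves for White: Ka2, Kb1.
White is in check but has 2 legal moves → neither.

neither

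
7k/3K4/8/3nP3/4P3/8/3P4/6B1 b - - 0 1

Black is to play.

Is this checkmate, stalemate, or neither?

Black to move; black king on h8.
In check: no.
Legal moves for Black: Kg8, Kh7, Kg7, Ne7, Nc7, Nf6+, Nb6+, Nf4, Nb4, Ne3, Nc3.
Black has 11 legal moves and is not in check → neither.

neither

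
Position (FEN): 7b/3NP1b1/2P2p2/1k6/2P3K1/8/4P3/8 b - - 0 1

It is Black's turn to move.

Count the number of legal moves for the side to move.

6

Black to move; king on b5.
In check: yes, from the white pawn on c4.
Legal moves: Kxc6, Ka6, Ka5, Kxc4, Kb4, Ka4.
Count: 6.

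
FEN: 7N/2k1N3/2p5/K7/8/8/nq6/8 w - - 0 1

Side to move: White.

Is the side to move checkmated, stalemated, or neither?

neither

White to move; white king on a5.
In check: no.
Legal moves for White: Nf7, Nhg6, Ng8, Nc8, Neg6, Nxc6, Nf5, Nd5+, Ka6, Ka4.
White has 10 legal moves and is not in check → neither.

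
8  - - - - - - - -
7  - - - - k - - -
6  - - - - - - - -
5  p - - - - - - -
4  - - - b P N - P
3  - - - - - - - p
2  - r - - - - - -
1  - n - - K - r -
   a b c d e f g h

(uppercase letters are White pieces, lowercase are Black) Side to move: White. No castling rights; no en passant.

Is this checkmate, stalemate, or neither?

checkmate

White to move; white king on e1.
In check: yes, from the black rook on g1.
King squares — d1: attacked by Rg1; f1: attacked by Rg1; d2: attacked by Nb1; e2: attacked by Rb2; f2: attacked by Rb2.
Legal moves for White: none.
In check with no legal moves → checkmate.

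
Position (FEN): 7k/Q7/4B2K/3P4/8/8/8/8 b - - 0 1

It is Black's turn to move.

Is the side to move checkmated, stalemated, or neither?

stalemate

Black to move; black king on h8.
In check: no.
King squares — g7: attacked by Kh6; h7: attacked by Kh6; g8: attacked by Be6.
Legal moves for Black: none.
Not in check and no legal moves → stalemate.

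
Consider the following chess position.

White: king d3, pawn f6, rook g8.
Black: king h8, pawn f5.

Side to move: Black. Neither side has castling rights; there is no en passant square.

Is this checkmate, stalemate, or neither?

neither

Black to move; black king on h8.
In check: yes, from the white rook on g8.
Legal moves for Black: Kxg8, Kh7.
Black is in check but has 2 legal moves → neither.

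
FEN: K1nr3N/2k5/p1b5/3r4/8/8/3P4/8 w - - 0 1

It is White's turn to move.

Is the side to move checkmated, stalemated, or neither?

White to move; white king on a8.
In check: yes, from the black bishop on c6.
King squares — a7: attacked by Nc8; b7: attacked by Bc6; b8: attacked by Kc7.
Legal moves for White: none.
In check with no legal moves → checkmate.

checkmate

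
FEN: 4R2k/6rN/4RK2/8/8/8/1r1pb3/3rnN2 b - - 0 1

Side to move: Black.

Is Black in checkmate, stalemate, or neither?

neither

Black to move; black king on h8.
In check: yes, from the white rook on e8.
King squares — g7: own rook; h7: available; g8: attacked by Re8.
Legal moves for Black: Kxh7, Rg8.
Black is in check but has 2 legal moves → neither.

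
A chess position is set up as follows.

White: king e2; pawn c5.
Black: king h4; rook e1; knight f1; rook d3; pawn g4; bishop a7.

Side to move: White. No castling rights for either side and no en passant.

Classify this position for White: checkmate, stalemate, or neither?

White to move; white king on e2.
In check: yes, from the black rook on e1.
King squares — d1: attacked by Re1; e1: available; f1: attacked by Re1; d2: attacked by Nf1; f2: available; d3: available; e3: attacked by Re1; f3: attacked by Rd3.
Legal moves for White: Kxd3, Kf2, Kxe1.
White is in check but has 3 legal moves → neither.

neither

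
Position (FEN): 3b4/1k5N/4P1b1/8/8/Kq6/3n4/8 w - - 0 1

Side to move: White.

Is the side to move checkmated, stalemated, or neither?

checkmate

White to move; white king on a3.
In check: yes, from the black queen on b3.
King squares — a2: attacked by Qb3; b2: attacked by Qb3; b3: attacked by Nd2; a4: attacked by Qb3; b4: attacked by Qb3.
Legal moves for White: none.
In check with no legal moves → checkmate.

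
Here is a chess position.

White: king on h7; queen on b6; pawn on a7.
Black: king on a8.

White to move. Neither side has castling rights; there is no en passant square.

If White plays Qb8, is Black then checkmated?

After Qb8: black king on a8; in check: yes, from the white queen on b8.
King squares — a7: attacked by Qb8; b7: attacked by Qb8; b8: attacked by Pa7.
Black has no legal moves → checkmate.

yes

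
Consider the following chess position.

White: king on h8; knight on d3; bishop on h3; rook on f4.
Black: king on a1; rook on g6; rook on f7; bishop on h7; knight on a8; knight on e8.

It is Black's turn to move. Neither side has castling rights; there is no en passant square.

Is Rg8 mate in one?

After Rg8: white king on h8; in check: yes, from the black rook on g8.
King squares — g7: attacked by Rf7; h7: attacked by Rf7; g8: attacked by Bh7.
White has no legal moves → checkmate.

yes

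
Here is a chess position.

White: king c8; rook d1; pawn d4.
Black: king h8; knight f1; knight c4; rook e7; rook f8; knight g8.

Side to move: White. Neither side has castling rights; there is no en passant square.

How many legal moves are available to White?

0

White to move; king on c8.
In check: yes, from the black rook on f8.
Legal moves: none.
Count: 0.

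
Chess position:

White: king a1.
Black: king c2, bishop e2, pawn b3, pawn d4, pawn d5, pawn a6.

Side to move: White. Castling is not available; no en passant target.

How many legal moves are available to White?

0

White to move; king on a1.
In check: no.
Legal moves: none.
Count: 0.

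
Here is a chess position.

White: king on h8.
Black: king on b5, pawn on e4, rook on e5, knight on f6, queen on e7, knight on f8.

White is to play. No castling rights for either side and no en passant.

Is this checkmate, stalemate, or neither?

stalemate

White to move; white king on h8.
In check: no.
King squares — g7: attacked by Qe7; h7: attacked by Nf6; g8: attacked by Nf6.
Legal moves for White: none.
Not in check and no legal moves → stalemate.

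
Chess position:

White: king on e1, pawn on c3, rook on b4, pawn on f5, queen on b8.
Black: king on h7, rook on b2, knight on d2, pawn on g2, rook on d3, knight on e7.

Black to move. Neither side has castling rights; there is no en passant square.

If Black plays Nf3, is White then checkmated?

yes

After Nf3: white king on e1; in check: yes, from the black knight on f3.
King squares — d1: attacked by Rd3; f1: attacked by Pg2; d2: attacked by Rb2; e2: attacked by Rb2; f2: attacked by Rb2.
White has no legal moves → checkmate.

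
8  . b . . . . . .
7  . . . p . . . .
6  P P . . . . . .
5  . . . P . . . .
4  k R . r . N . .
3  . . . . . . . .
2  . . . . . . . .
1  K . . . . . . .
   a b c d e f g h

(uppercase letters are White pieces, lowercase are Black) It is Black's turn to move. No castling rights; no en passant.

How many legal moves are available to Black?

Black to move; king on a4.
In check: yes, from the white rook on b4.
Legal moves: Ka5, Kxb4, Ka3, Rxb4.
Count: 4.

4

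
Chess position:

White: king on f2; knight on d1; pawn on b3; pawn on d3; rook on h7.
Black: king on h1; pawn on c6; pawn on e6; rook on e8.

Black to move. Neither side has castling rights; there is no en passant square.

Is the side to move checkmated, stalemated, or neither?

checkmate

Black to move; black king on h1.
In check: yes, from the white rook on h7.
King squares — g1: attacked by Kf2; g2: attacked by Kf2; h2: attacked by Rh7.
Legal moves for Black: none.
In check with no legal moves → checkmate.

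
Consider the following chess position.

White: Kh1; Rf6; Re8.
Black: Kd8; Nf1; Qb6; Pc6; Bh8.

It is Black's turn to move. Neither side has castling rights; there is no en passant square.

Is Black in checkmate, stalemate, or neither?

Black to move; black king on d8.
In check: yes, from the white rook on e8.
Legal moves for Black: Kxe8, Kd7, Kc7.
Black is in check but has 3 legal moves → neither.

neither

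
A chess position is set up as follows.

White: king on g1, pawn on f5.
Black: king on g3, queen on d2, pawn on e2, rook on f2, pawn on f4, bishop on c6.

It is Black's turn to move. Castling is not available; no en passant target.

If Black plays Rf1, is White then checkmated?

yes

After Rf1: white king on g1; in check: yes, from the black rook on f1.
King squares — f1: attacked by Pe2; h1: attacked by Rf1; f2: attacked by Rf1; g2: attacked by Kg3; h2: attacked by Kg3.
White has no legal moves → checkmate.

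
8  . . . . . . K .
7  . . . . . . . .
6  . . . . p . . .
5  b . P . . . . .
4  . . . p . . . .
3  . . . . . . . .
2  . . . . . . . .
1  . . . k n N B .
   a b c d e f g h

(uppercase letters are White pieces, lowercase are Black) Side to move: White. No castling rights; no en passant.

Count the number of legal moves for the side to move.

14

White to move; king on g8.
In check: no.
Legal moves: Kh8, Kf8, Kh7, Kg7, Kf7, Bxd4, Be3, Bh2, Bf2, Ng3, Ne3+, Nh2, Nd2, c6.
Count: 14.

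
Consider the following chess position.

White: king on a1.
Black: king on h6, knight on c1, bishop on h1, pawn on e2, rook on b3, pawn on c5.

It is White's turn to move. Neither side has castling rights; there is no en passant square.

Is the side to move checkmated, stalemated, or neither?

White to move; white king on a1.
In check: no.
King squares — b1: attacked by Rb3; a2: attacked by Nc1; b2: attacked by Rb3.
Legal moves for White: none.
Not in check and no legal moves → stalemate.

stalemate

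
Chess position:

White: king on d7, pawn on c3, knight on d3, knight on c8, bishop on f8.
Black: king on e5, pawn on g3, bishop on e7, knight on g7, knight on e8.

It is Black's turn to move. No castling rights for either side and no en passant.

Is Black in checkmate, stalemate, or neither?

neither

Black to move; black king on e5.
In check: yes, from the white knight on d3.
King squares — d4: attacked by Pc3; e4: available; f4: attacked by Nd3; d5: available; f5: available; d6: attacked by Kd7; e6: attacked by Kd7; f6: available.
Legal moves for Black: Kf6, Kf5, Kd5, Ke4.
Black is in check but has 4 legal moves → neither.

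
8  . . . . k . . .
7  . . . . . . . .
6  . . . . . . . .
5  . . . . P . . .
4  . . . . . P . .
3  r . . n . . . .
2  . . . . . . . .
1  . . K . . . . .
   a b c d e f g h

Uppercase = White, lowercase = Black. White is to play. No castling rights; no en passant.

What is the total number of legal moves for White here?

4

White to move; king on c1.
In check: yes, from the black knight on d3.
Legal moves: Kd2, Kc2, Kd1, Kb1.
Count: 4.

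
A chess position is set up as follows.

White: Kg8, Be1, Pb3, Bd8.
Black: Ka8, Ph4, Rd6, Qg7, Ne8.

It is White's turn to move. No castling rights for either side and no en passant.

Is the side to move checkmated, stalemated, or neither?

checkmate

White to move; white king on g8.
In check: yes, from the black queen on g7.
King squares — f7: attacked by Qg7; g7: attacked by Ne8; h7: attacked by Qg7; f8: attacked by Qg7; h8: attacked by Qg7.
Legal moves for White: none.
In check with no legal moves → checkmate.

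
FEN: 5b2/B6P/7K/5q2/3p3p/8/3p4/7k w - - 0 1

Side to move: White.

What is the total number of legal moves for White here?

White to move; king on h6.
In check: yes, from the black bishop on f8.
Legal moves: none.
Count: 0.

0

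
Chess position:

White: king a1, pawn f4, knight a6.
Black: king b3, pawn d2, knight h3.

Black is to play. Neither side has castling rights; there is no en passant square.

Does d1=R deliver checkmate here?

yes

After d1=R: white king on a1; in check: yes, from the black rook on d1.
King squares — b1: attacked by Rd1; a2: attacked by Kb3; b2: attacked by Kb3.
White has no legal moves → checkmate.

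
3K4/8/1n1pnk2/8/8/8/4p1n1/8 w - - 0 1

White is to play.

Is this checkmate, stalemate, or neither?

neither

White to move; white king on d8.
In check: yes, from the black knight on e6.
King squares — c7: attacked by Ne6; d7: attacked by Nb6; e7: attacked by Kf6; c8: attacked by Nb6; e8: available.
Legal moves for White: Ke8.
White is in check but has 1 legal move → neither.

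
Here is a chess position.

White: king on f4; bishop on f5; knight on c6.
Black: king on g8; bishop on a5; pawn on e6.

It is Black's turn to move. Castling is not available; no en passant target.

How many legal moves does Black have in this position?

13

Black to move; king on g8.
In check: no.
Legal moves: Kh8, Kf8, Kg7, Kf7, Bd8, Bc7+, Bb6, Bb4, Bc3, Bd2+, Be1, exf5, e5+.
Count: 13.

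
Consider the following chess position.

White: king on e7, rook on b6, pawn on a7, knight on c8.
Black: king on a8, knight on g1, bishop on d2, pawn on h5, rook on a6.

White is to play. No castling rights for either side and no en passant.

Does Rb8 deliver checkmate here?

After Rb8: black king on a8; in check: yes, from the white rook on b8.
King squares — a7: attacked by Nc8; b7: attacked by Rb8; b8: attacked by Pa7.
Black has no legal moves → checkmate.

yes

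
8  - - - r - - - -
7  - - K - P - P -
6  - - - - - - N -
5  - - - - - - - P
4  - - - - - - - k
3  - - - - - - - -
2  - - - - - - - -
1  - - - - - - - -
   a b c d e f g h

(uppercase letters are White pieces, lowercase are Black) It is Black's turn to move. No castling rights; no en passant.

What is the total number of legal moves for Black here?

5

Black to move; king on h4.
In check: yes, from the white knight on g6.
Legal moves: Kxh5, Kg5, Kg4, Kh3, Kg3.
Count: 5.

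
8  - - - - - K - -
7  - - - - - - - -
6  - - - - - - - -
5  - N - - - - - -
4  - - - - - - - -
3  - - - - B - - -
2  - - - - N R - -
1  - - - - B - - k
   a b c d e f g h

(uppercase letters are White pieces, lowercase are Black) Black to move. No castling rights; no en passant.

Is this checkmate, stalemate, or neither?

Black to move; black king on h1.
In check: no.
King squares — g1: attacked by Ne2; g2: attacked by Rf2; h2: attacked by Rf2.
Legal moves for Black: none.
Not in check and no legal moves → stalemate.

stalemate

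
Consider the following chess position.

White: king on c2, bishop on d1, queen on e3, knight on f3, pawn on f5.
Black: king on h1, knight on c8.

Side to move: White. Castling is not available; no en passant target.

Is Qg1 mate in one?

yes

After Qg1: black king on h1; in check: yes, from the white queen on g1.
King squares — g1: attacked by Nf3; g2: attacked by Qg1; h2: attacked by Qg1.
Black has no legal moves → checkmate.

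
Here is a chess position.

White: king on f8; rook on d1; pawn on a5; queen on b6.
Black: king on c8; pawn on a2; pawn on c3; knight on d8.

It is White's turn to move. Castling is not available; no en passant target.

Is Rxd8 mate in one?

After Rxd8: black king on c8; in check: yes, from the white rook on d8.
King squares — b7: attacked by Qb6; c7: attacked by Qb6; d7: attacked by Rd8; b8: attacked by Qb6; d8: attacked by Qb6.
Black has no legal moves → checkmate.

yes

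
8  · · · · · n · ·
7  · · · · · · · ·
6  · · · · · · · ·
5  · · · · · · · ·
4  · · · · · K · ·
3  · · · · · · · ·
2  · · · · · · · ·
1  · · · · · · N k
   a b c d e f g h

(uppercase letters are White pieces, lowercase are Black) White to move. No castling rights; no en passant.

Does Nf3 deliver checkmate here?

no

After Nf3: black king on h1; in check: no.
Black is not in check, so this cannot be checkmate.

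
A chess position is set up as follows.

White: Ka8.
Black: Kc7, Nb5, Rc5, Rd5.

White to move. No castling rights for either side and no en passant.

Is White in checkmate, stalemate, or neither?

stalemate

White to move; white king on a8.
In check: no.
King squares — a7: attacked by Nb5; b7: attacked by Kc7; b8: attacked by Kc7.
Legal moves for White: none.
Not in check and no legal moves → stalemate.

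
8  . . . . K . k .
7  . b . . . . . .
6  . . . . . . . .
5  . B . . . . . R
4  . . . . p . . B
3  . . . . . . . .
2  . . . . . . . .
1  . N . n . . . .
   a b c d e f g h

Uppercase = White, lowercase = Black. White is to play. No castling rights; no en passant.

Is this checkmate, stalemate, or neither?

neither

White to move; white king on e8.
In check: no.
Legal moves for White include: Kd8, Ke7, Kd7, Rh8+, Rh7, Rh6, Rg5+, Rf5, Re5, Rd5, Rc5, Bd7, Bc6, Ba6, Bc4+, Ba4, Bd3, Be2, ... (list truncated; more exist).
White has legal moves and is not in check → neither.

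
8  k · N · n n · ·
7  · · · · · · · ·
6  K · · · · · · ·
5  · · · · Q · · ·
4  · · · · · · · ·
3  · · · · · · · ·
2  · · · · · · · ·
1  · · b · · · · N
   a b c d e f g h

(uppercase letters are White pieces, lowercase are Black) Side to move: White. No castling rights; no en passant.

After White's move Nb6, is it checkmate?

yes

After Nb6: black king on a8; in check: yes, from the white knight on b6.
King squares — a7: attacked by Ka6; b7: attacked by Ka6; b8: attacked by Qe5.
Black has no legal moves → checkmate.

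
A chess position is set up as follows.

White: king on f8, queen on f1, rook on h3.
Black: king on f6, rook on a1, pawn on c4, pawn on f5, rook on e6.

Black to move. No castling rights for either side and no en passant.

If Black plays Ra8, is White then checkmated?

yes

After Ra8: white king on f8; in check: yes, from the black rook on a8.
King squares — e7: attacked by Re6; f7: attacked by Kf6; g7: attacked by Kf6; e8: attacked by Re6; g8: attacked by Ra8.
White has no legal moves → checkmate.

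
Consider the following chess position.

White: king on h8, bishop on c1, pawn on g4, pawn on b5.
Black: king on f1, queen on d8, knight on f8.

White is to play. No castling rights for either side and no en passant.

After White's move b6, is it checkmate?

no

After b6: black king on f1; in check: no.
Black is not in check, so this cannot be checkmate.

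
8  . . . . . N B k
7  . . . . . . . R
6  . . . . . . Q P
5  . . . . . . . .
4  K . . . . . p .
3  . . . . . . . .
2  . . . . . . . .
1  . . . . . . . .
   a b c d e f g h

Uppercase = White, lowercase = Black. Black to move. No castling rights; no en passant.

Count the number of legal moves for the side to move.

0

Black to move; king on h8.
In check: yes, from the white rook on h7.
Legal moves: none.
Count: 0.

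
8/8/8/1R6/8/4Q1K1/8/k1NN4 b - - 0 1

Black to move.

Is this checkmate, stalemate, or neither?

Black to move; black king on a1.
In check: no.
King squares — b1: attacked by Rb5; a2: attacked by Nc1; b2: attacked by Nd1.
Legal moves for Black: none.
Not in check and no legal moves → stalemate.

stalemate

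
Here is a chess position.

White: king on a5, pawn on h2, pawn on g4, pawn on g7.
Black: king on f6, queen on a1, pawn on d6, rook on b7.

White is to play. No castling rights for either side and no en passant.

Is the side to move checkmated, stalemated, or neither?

checkmate

White to move; white king on a5.
In check: yes, from the black queen on a1.
King squares — a4: attacked by Qa1; b4: attacked by Rb7; b5: attacked by Rb7; a6: attacked by Qa1; b6: attacked by Rb7.
Legal moves for White: none.
In check with no legal moves → checkmate.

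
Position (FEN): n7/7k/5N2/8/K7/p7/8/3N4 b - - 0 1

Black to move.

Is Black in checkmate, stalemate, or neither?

neither

Black to move; black king on h7.
In check: yes, from the white knight on f6.
Legal moves for Black: Kh8, Kg7, Kh6, Kg6.
Black is in check but has 4 legal moves → neither.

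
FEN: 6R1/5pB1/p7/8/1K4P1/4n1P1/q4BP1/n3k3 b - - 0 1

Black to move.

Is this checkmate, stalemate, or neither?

Black to move; black king on e1.
In check: yes, from the white bishop on f2.
Legal moves for Black: Kxf2, Ke2, Kd2, Kf1, Kd1, Qxf2.
Black is in check but has 6 legal moves → neither.

neither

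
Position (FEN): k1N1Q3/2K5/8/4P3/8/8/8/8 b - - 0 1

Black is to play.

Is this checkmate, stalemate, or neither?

Black to move; black king on a8.
In check: no.
King squares — a7: attacked by Nc8; b7: attacked by Kc7; b8: attacked by Kc7.
Legal moves for Black: none.
Not in check and no legal moves → stalemate.

stalemate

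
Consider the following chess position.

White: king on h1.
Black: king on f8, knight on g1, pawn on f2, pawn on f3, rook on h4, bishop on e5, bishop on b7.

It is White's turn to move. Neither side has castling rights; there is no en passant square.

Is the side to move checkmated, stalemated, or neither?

checkmate

White to move; white king on h1.
In check: yes, from the black rook on h4.
King squares — g1: attacked by Pf2; g2: attacked by Pf3; h2: attacked by Rh4.
Legal moves for White: none.
In check with no legal moves → checkmate.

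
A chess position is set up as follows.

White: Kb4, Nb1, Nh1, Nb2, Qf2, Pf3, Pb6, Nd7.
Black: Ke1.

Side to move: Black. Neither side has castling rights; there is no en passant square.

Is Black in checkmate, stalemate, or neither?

checkmate

Black to move; black king on e1.
In check: yes, from the white queen on f2.
King squares — d1: attacked by Nb2; f1: attacked by Qf2; d2: attacked by Nb1; e2: attacked by Qf2; f2: attacked by Nh1.
Legal moves for Black: none.
In check with no legal moves → checkmate.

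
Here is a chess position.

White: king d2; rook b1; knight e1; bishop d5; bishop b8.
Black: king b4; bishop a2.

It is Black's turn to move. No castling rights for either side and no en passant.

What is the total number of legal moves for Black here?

6

Black to move; king on b4.
In check: yes, from the white rook on b1.
Legal moves: Kc5, Ka5, Ka4, Ka3, Bb3, Bxb1.
Count: 6.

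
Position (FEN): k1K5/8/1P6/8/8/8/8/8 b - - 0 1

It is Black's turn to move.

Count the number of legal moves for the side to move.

Black to move; king on a8.
In check: no.
Legal moves: none.
Count: 0.

0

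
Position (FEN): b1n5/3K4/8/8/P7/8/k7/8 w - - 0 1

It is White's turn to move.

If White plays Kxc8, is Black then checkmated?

After Kxc8: black king on a2; in check: no.
Black is not in check, so this cannot be checkmate.

no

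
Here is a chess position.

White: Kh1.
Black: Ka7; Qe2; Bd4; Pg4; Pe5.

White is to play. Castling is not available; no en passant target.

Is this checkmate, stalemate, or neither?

White to move; white king on h1.
In check: no.
King squares — g1: attacked by Bd4; g2: attacked by Qe2; h2: attacked by Qe2.
Legal moves for White: none.
Not in check and no legal moves → stalemate.

stalemate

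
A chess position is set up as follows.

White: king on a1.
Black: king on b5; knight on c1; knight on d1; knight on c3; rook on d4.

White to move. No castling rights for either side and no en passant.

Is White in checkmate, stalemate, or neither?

stalemate

White to move; white king on a1.
In check: no.
King squares — b1: attacked by Nc3; a2: attacked by Nc1; b2: attacked by Nd1.
Legal moves for White: none.
Not in check and no legal moves → stalemate.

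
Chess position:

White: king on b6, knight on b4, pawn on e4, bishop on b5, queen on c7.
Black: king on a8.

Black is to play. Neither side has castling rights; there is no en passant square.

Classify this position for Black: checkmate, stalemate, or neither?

stalemate

Black to move; black king on a8.
In check: no.
King squares — a7: attacked by Kb6; b7: attacked by Kb6; b8: attacked by Qc7.
Legal moves for Black: none.
Not in check and no legal moves → stalemate.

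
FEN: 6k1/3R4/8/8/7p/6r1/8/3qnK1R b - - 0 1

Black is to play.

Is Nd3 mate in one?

yes

After Nd3: white king on f1; in check: yes, from the black queen on d1.
King squares — e1: attacked by Qd1; g1: attacked by Qd1; e2: attacked by Qd1; f2: attacked by Nd3; g2: attacked by Rg3.
White has no legal moves → checkmate.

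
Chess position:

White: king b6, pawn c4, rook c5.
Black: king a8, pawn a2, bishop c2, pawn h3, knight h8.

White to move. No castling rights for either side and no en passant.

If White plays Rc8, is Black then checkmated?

yes

After Rc8: black king on a8; in check: yes, from the white rook on c8.
King squares — a7: attacked by Kb6; b7: attacked by Kb6; b8: attacked by Rc8.
Black has no legal moves → checkmate.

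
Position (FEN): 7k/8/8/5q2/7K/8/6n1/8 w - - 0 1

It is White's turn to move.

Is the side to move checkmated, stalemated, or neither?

neither

White to move; white king on h4.
In check: yes, from the black knight on g2.
Legal moves for White: Kg3.
White is in check but has 1 legal move → neither.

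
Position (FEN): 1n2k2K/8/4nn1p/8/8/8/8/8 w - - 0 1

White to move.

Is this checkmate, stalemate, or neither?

White to move; white king on h8.
In check: no.
King squares — g7: attacked by Ne6; h7: attacked by Nf6; g8: attacked by Nf6.
Legal moves for White: none.
Not in check and no legal moves → stalemate.

stalemate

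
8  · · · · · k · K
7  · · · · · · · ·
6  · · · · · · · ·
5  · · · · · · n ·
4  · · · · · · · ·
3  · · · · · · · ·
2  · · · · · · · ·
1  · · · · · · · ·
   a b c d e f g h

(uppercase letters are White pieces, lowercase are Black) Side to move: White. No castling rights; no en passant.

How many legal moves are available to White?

White to move; king on h8.
In check: no.
Legal moves: none.
Count: 0.

0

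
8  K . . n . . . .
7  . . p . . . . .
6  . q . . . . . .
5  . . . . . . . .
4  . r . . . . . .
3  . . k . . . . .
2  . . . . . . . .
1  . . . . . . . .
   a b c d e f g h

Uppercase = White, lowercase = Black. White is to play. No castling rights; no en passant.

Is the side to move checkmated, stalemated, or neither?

stalemate

White to move; white king on a8.
In check: no.
King squares — a7: attacked by Qb6; b7: attacked by Qb6; b8: attacked by Qb6.
Legal moves for White: none.
Not in check and no legal moves → stalemate.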